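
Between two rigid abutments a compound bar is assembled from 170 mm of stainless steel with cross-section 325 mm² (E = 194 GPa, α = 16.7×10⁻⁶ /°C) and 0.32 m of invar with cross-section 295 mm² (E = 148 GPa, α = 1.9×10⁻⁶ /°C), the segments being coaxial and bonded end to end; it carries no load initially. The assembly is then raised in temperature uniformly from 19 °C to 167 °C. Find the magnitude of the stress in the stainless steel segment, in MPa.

σ ≈ 157 MPa (compressive)

If the supports were absent, the total length change would be Σ αᵢΔT Lᵢ = 16.7×10⁻⁶×148×170 + 1.9×10⁻⁶×148×320 = 0.5102 mm.
The walls prevent any net length change, so an axial force P (same in every segment) develops. Compatibility: P · Σ Lᵢ/(AᵢEᵢ) = δ_free.
Σ Lᵢ/(AᵢEᵢ) = 170/(325×194×10³) + 320/(295×148×10³) = 1.003×10⁻⁵ mm/N.
Hence P = δ_free / Σ(L/AE) = 0.5102/1.003×10⁻⁵ = 50.89 kN (compressive).
σ_{stainless steel} = P / A = 50890 / 325 = 156.6 MPa.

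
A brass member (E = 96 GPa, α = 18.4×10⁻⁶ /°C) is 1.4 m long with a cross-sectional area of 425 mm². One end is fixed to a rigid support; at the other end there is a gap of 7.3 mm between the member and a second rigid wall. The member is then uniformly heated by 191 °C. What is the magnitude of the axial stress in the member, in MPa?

σ ≈ 0 MPa

Free thermal elongation = αΔT L = 18.4×10⁻⁶ × 191 × 1400 = 4.92 mm.
This is smaller than the 7.3 mm clearance, so the member expands freely without reaching the stop — the stress is zero.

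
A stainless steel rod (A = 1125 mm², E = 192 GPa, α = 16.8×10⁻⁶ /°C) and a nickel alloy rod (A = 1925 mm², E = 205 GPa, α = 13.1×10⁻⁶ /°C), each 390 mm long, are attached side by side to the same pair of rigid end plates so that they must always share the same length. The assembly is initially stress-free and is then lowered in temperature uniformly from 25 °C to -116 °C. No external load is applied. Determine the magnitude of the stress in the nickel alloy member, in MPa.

σ ≈ 37.8 MPa (compressive)

Equilibrium of a rigid end plate with no external load gives equal and opposite internal forces ±P in the two members. Since α_{stainless steel} > α_{nickel alloy}, cooling drives the stainless steel into tension and the nickel alloy into compression.
Equating the net (thermal + elastic) strains gives |α₁ − α₂|·ΔT = P·[1/(A₁E₁) + 1/(A₂E₂)].
|α₁ − α₂|·ΔT = 3.7×10⁻⁶ × 141 = 0.0005217.
1/(A₁E₁) + 1/(A₂E₂) = 1/(1125×192×10³) + 1/(1925×205×10³) = 7.164×10⁻⁹ N⁻¹.
P = 0.0005217 / 7.164×10⁻⁹ = 72830 N = 72.83 kN.
σ_{nickel alloy} = P/A₂ = 72830/1925 = 37.83 MPa, compressive.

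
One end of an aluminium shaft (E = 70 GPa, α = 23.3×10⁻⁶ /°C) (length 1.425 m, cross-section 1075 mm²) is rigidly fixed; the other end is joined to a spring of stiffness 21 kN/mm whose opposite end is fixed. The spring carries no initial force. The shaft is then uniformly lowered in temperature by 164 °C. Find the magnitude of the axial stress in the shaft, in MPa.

σ ≈ 76.1 MPa (tensile)

The unrestrained thermal change is αΔT L = 23.3×10⁻⁶ × 164 × 1425 = 5.445 mm.
Let P be the tensile force in the spring. The shaft extends elastically by PL/(AE) and the spring stretches by P/k; together these equal δ_free.
P [ L/(AE) + 1/k ] = δ_free → P [ 1425/(1075×70×10³) + 1/(21×10³) ] = 5.445.
P = 5.445 / 6.656×10⁻⁵ = 81810 N.
σ = P/A = 81810/1075 = 76.11 MPa.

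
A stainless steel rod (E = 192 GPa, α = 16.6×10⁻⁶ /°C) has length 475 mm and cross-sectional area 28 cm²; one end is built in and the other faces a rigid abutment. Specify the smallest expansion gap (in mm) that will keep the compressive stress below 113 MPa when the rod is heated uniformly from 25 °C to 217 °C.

With no wall the rod would lengthen by αΔT L = 16.6×10⁻⁶ × 192 × 475 = 1.514 mm.
A stress of 113 MPa corresponds to the wall pushing the rod back by σL/E = 113×475/(192×10³) = 0.2796 mm.
The gap must absorb the remainder: g_min = 1.514 − 0.2796 = 1.234 mm.

g ≈ 1.23 mm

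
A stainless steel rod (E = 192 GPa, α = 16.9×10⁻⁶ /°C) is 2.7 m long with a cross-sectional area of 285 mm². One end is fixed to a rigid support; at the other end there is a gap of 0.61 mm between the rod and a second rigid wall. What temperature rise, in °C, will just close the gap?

ΔT ≈ 13.4 °C

The gap closes when αΔT L = 0.61 mm, since the rod is still unstressed at that instant.
ΔT = 0.61 / (16.9×10⁻⁶ × 2700) = 13.37 °C.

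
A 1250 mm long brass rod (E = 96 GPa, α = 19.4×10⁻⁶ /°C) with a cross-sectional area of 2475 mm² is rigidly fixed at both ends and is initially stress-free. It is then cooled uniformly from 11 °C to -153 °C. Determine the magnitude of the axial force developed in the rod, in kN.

P ≈ 756 kN (tensile)

Full restraint means ε = 0, so the stress is σ = EαΔT = 96×10³ × 19.4×10⁻⁶ × 164 = 305.4 MPa.
P = AEαΔT = 2475 × 96×10³ × 19.4×10⁻⁶ × 164 = 755.9 kN (tensile).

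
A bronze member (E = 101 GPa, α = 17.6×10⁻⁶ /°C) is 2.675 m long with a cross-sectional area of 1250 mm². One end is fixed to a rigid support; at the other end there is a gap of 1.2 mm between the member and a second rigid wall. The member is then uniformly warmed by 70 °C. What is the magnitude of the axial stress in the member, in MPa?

If the wall were absent the member would grow by αΔT L = 17.6×10⁻⁶ × 70 × 2675 = 3.296 mm.
This exceeds the 1.2 mm gap, so the wall pushes back. The portion of expansion that must be recovered elastically is δ_free − gap = 3.296 − 1.2 = 2.096 mm.
So σ = E(δ_free − g)/L = 101×10³ × 2.096/2675 = 79.12 MPa.

σ ≈ 79.1 MPa (compressive)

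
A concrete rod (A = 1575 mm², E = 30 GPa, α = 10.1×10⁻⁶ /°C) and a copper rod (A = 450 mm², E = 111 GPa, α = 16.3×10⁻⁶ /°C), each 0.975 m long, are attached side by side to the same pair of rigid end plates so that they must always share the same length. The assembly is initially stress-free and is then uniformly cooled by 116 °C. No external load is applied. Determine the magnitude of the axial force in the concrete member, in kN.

Both members must finish at the same length. With the larger α, the copper tends to over-contract; the plates restrain it, putting the copper in tension and the concrete in compression. With no external load the two internal forces are equal and opposite, magnitude P.
Equating the net (thermal + elastic) strains gives |α₁ − α₂|·ΔT = P·[1/(A₁E₁) + 1/(A₂E₂)].
|α₁ − α₂|·ΔT = 6.2×10⁻⁶ × 116 = 0.0007192.
1/(A₁E₁) + 1/(A₂E₂) = 1/(1575×30×10³) + 1/(450×111×10³) = 4.118×10⁻⁸ N⁻¹.
P = 0.0007192 / 4.118×10⁻⁸ = 17460 N = 17.46 kN.

P ≈ 17.5 kN (compressive in the concrete)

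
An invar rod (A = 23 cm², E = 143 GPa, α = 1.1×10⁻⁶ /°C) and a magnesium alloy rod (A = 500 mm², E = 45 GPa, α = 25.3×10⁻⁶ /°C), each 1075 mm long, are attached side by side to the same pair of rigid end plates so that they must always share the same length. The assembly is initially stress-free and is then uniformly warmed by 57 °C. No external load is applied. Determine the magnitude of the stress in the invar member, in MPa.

σ ≈ 12.6 MPa (tensile)

Both members must finish at the same length. With the larger α, the magnesium alloy tends to over-expand; the plates restrain it, putting the magnesium alloy in compression and the invar in tension. With no external load the two internal forces are equal and opposite, magnitude P.
Setting the final lengths equal and cancelling L: (α₁ − α₂)ΔT = P/(A₁E₁) + P/(A₂E₂).
|α₁ − α₂|·ΔT = 24.2×10⁻⁶ × 57 = 0.001379.
1/(A₁E₁) + 1/(A₂E₂) = 1/(2300×143×10³) + 1/(500×45×10³) = 4.748×10⁻⁸ N⁻¹.
So P = 0.001379 / 4.748×10⁻⁸ = 29.05 kN.
σ_{invar} = P/A₁ = 29050/2300 = 12.63 MPa, tensile.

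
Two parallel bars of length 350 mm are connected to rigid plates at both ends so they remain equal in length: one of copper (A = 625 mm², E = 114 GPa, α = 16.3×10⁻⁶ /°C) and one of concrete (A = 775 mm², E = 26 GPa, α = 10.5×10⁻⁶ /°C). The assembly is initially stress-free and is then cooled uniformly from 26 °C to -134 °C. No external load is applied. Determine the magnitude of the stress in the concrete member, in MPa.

Both members must finish at the same length. With the larger α, the copper tends to over-contract; the plates restrain it, putting the copper in tension and the concrete in compression. With no external load the two internal forces are equal and opposite, magnitude P.
Setting the final lengths equal and cancelling L: (α₁ − α₂)ΔT = P/(A₁E₁) + P/(A₂E₂).
|α₁ − α₂|·ΔT = 5.8×10⁻⁶ × 160 = 0.000928.
1/(A₁E₁) + 1/(A₂E₂) = 1/(625×114×10³) + 1/(775×26×10³) = 6.366×10⁻⁸ N⁻¹.
P = 0.000928 / 6.366×10⁻⁸ = 14580 N = 14.58 kN.
σ_{concrete} = P/A₂ = 14580/775 = 18.81 MPa, compressive.

σ ≈ 18.8 MPa (compressive)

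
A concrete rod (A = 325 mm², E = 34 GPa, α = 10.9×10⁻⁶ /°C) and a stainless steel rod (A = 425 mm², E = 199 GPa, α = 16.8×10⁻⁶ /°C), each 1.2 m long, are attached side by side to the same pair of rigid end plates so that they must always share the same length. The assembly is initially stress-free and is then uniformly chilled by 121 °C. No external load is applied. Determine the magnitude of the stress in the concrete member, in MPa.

σ ≈ 21.5 MPa (compressive)

Equilibrium of a rigid end plate with no external load gives equal and opposite internal forces ±P in the two members. Since α_{stainless steel} > α_{concrete}, cooling drives the stainless steel into tension and the concrete into compression.
Setting the final lengths equal and cancelling L: (α₁ − α₂)ΔT = P/(A₁E₁) + P/(A₂E₂).
|α₁ − α₂|·ΔT = 5.9×10⁻⁶ × 121 = 0.0007139.
1/(A₁E₁) + 1/(A₂E₂) = 1/(325×34×10³) + 1/(425×199×10³) = 1.023×10⁻⁷ N⁻¹.
P = 0.0007139 / 1.023×10⁻⁷ = 6977 N = 6.977 kN.
σ_{concrete} = P/A₁ = 6977/325 = 21.47 MPa, compressive.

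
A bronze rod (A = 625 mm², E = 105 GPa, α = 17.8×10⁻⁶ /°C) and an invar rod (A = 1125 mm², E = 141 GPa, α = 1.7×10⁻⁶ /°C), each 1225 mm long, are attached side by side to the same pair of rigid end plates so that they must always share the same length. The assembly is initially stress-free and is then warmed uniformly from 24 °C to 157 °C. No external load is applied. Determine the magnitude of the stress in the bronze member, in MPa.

Both members must finish at the same length. With the larger α, the bronze tends to over-expand; the plates restrain it, putting the bronze in compression and the invar in tension. With no external load the two internal forces are equal and opposite, magnitude P.
Equating the net (thermal + elastic) strains gives |α₁ − α₂|·ΔT = P·[1/(A₁E₁) + 1/(A₂E₂)].
|α₁ − α₂|·ΔT = 16.1×10⁻⁶ × 133 = 0.002141.
1/(A₁E₁) + 1/(A₂E₂) = 1/(625×105×10³) + 1/(1125×141×10³) = 2.154×10⁻⁸ N⁻¹.
P = 0.002141 / 2.154×10⁻⁸ = 99400 N = 99.4 kN.
σ_{bronze} = P/A₁ = 99400/625 = 159 MPa, compressive.

σ ≈ 159 MPa (compressive)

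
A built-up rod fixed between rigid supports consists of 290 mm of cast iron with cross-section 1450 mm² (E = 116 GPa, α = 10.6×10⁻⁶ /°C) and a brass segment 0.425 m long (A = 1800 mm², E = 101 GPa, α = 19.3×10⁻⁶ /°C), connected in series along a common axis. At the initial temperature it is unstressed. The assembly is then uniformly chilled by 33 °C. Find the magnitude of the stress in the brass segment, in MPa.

If the supports were absent, the total length change would be Σ αᵢΔT Lᵢ = 10.6×10⁻⁶×33×290 + 19.3×10⁻⁶×33×425 = 0.3721 mm.
Since the ends are fixed, an axial force P builds up, equal in every segment, with P · Σ Lᵢ/(AᵢEᵢ) = δ_free.
Σ Lᵢ/(AᵢEᵢ) = 290/(1450×116×10³) + 425/(1800×101×10³) = 4.062×10⁻⁶ mm/N.
Hence P = δ_free / Σ(L/AE) = 0.3721/4.062×10⁻⁶ = 91.61 kN (tensile).
σ_{brass} = P / A = 91610 / 1800 = 50.9 MPa.

σ ≈ 50.9 MPa (tensile)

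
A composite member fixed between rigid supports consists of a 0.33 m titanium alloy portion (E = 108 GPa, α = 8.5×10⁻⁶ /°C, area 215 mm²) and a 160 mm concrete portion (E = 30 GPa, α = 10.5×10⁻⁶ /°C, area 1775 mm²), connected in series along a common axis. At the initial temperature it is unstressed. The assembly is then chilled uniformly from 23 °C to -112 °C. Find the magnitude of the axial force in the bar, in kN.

P ≈ 35.2 kN (tensile)

Free thermal contraction of the whole bar: Σ αᵢΔT Lᵢ = 8.5×10⁻⁶×135×330 + 10.5×10⁻⁶×135×160 = 0.6055 mm.
The walls prevent any net length change, so an axial force P (same in every segment) develops. Compatibility: P · Σ Lᵢ/(AᵢEᵢ) = δ_free.
The series flexibility is Σ Lᵢ/(AᵢEᵢ) = 330/(215×108×10³) + 160/(1775×30×10³) = 1.722×10⁻⁵ mm/N.
Hence P = δ_free / Σ(L/AE) = 0.6055/1.722×10⁻⁵ = 35.17 kN (tensile).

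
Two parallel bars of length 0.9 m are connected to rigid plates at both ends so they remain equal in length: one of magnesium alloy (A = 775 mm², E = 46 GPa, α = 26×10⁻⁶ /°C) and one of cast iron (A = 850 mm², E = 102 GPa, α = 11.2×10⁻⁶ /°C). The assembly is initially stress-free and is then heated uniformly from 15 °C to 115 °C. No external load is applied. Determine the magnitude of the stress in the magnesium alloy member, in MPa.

The magnesium alloy has the larger α, so on heating it would change length more than the cast iron if both were free. The rigid plates force a common final length, so the magnesium alloy is put into compression and the cast iron into tension, with equal and opposite forces P (no external load).
Compatibility of the two members (thermal + elastic change equal): (α₁ − α₂)ΔT = P·[1/(A₁E₁) + 1/(A₂E₂)].
|α₁ − α₂|·ΔT = 14.8×10⁻⁶ × 100 = 0.00148.
1/(A₁E₁) + 1/(A₂E₂) = 1/(775×46×10³) + 1/(850×102×10³) = 3.958×10⁻⁸ N⁻¹.
So P = 0.00148 / 3.958×10⁻⁸ = 37.39 kN.
σ_{magnesium alloy} = P/A₁ = 37390/775 = 48.24 MPa, compressive.

σ ≈ 48.2 MPa (compressive)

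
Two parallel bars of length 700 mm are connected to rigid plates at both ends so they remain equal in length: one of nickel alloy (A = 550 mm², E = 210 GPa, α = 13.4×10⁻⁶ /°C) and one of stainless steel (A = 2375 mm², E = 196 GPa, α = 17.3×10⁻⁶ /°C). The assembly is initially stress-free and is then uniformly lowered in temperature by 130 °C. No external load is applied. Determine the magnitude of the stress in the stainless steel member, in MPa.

σ ≈ 19.8 MPa (tensile)

The stainless steel has the larger α, so on cooling it would change length more than the nickel alloy if both were free. The rigid plates force a common final length, so the stainless steel is put into tension and the nickel alloy into compression, with equal and opposite forces P (no external load).
Equating the net (thermal + elastic) strains gives |α₁ − α₂|·ΔT = P·[1/(A₁E₁) + 1/(A₂E₂)].
|α₁ − α₂|·ΔT = 3.9×10⁻⁶ × 130 = 0.000507.
1/(A₁E₁) + 1/(A₂E₂) = 1/(550×210×10³) + 1/(2375×196×10³) = 1.081×10⁻⁸ N⁻¹.
So P = 0.000507 / 1.081×10⁻⁸ = 46.92 kN.
σ_{stainless steel} = P/A₂ = 46920/2375 = 19.75 MPa, tensile.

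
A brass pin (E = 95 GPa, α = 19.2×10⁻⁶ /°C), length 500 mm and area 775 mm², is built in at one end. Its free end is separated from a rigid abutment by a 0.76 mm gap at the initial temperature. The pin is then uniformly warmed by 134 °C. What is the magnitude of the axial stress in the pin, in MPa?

σ ≈ 100 MPa (compressive)

Free thermal elongation = αΔT L = 19.2×10⁻⁶ × 134 × 500 = 1.286 mm.
This exceeds the 0.76 mm gap, so the wall pushes back. The portion of expansion that must be recovered elastically is δ_free − gap = 1.286 − 0.76 = 0.5264 mm.
That suppressed elongation corresponds to σ = E·Δ/L = 95×10³ × 0.5264/500 = 100 MPa.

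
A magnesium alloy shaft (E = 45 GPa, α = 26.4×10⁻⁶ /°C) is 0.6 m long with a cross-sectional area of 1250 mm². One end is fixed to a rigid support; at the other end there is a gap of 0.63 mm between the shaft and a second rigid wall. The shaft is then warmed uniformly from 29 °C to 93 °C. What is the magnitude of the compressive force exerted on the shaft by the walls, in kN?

P ≈ 36 kN

Unrestrained expansion: δ_free = αΔT L = 26.4×10⁻⁶ × 64 × 600 = 1.014 mm.
This exceeds the 0.63 mm gap, so the wall pushes back. The portion of expansion that must be recovered elastically is δ_free − gap = 1.014 − 0.63 = 0.3838 mm.
That suppressed elongation corresponds to σ = E·Δ/L = 45×10³ × 0.3838/600 = 28.78 MPa.
P = σA = 28.78 × 1250 = 35.98 kN.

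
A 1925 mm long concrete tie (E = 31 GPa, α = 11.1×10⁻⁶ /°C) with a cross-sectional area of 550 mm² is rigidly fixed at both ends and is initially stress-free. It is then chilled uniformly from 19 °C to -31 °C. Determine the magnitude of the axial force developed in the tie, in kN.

Full restraint means ε = 0, so the stress is σ = EαΔT = 31×10³ × 11.1×10⁻⁶ × 50 = 17.2 MPa.
P = AEαΔT = 550 × 31×10³ × 11.1×10⁻⁶ × 50 = 9.463 kN (tensile).

P ≈ 9.46 kN (tensile)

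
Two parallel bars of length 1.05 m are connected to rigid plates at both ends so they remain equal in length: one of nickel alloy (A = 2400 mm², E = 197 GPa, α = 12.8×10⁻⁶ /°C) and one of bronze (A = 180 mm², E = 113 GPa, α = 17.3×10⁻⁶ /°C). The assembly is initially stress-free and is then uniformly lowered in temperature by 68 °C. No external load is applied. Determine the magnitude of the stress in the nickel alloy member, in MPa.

Both members must finish at the same length. With the larger α, the bronze tends to over-contract; the plates restrain it, putting the bronze in tension and the nickel alloy in compression. With no external load the two internal forces are equal and opposite, magnitude P.
Setting the final lengths equal and cancelling L: (α₁ − α₂)ΔT = P/(A₁E₁) + P/(A₂E₂).
|α₁ − α₂|·ΔT = 4.5×10⁻⁶ × 68 = 0.000306.
1/(A₁E₁) + 1/(A₂E₂) = 1/(2400×197×10³) + 1/(180×113×10³) = 5.128×10⁻⁸ N⁻¹.
P = 0.000306 / 5.128×10⁻⁸ = 5967 N = 5.967 kN.
σ_{nickel alloy} = P/A₁ = 5967/2400 = 2.486 MPa, compressive.

σ ≈ 2.49 MPa (compressive)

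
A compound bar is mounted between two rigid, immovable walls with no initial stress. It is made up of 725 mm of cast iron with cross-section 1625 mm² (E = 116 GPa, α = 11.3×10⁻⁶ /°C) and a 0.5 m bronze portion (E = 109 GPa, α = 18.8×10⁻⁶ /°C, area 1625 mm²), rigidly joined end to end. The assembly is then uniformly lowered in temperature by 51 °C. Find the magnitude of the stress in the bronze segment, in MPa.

Free thermal contraction of the whole bar: Σ αᵢΔT Lᵢ = 11.3×10⁻⁶×51×725 + 18.8×10⁻⁶×51×500 = 0.8972 mm.
The rigid supports impose zero overall length change; the single axial force P common to all segments must satisfy P Σ Lᵢ/(AᵢEᵢ) = δ_free.
The series flexibility is Σ Lᵢ/(AᵢEᵢ) = 725/(1625×116×10³) + 500/(1625×109×10³) = 6.669×10⁻⁶ mm/N.
So P = 0.8972 / 6.669×10⁻⁶ = 134.5 kN, tensile.
σ_{bronze} = P / A = 134500 / 1625 = 82.79 MPa.

σ ≈ 82.8 MPa (tensile)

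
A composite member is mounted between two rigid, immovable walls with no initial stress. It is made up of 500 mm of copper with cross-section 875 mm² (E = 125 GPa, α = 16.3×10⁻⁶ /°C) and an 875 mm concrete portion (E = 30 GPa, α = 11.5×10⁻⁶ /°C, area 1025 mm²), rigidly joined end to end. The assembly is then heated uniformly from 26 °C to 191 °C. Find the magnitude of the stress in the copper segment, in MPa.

σ ≈ 104 MPa (compressive)

Free thermal expansion of the whole bar: Σ αᵢΔT Lᵢ = 16.3×10⁻⁶×165×500 + 11.5×10⁻⁶×165×875 = 3.005 mm.
The rigid supports impose zero overall length change; the single axial force P common to all segments must satisfy P Σ Lᵢ/(AᵢEᵢ) = δ_free.
Σ Lᵢ/(AᵢEᵢ) = 500/(875×125×10³) + 875/(1025×30×10³) = 3.303×10⁻⁵ mm/N.
So P = 3.005 / 3.303×10⁻⁵ = 90.99 kN, compressive.
σ_{copper} = P / A = 90990 / 875 = 104 MPa.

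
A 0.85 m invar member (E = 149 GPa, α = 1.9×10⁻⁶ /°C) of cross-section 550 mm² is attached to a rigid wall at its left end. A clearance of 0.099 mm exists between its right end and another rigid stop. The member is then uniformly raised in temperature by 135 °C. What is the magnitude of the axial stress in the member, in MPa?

Free thermal elongation = αΔT L = 1.9×10⁻⁶ × 135 × 850 = 0.218 mm.
After closing the 0.099 mm clearance, 0.218 − 0.099 = 0.119 mm of expansion remains to be suppressed by the wall.
So σ = E(δ_free − g)/L = 149×10³ × 0.119/850 = 20.86 MPa.

σ ≈ 20.9 MPa (compressive)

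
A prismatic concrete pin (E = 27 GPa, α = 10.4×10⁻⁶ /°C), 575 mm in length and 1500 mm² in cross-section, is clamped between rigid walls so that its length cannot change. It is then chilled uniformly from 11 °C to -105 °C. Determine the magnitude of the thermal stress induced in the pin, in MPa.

Because both ends are immovable the net strain is zero, and the suppressed thermal strain is αΔT = 10.4×10⁻⁶ × 116 = 1206.4×10⁻⁶.
The stress required to suppress this strain is σ = Eε = 27×10³ × 1206.4×10⁻⁶ = 32.57 MPa, tensile since the pin is trying to contract.

σ ≈ 32.6 MPa (tensile)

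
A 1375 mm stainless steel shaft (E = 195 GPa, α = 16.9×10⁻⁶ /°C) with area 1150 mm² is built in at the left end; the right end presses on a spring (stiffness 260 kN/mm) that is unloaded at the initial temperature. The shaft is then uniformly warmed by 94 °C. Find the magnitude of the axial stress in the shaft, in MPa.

Free thermal expansion: δ_free = αΔT L = 16.9×10⁻⁶ × 94 × 1375 = 2.184 mm.
With a force P in the spring, the elastic change of the shaft is PL/(AE) and that of the spring is P/k; compatibility requires their sum to equal δ_free.
So P = δ_free / [L/(AE) + 1/k] = 2.184 / [ 1375/(1150×195×10³) + 1/(260×10³) ].
P = 2.184 / 9.978×10⁻⁶ = 218900 N.
σ = P/A = 218900/1150 = 190.4 MPa.

σ ≈ 190 MPa (compressive)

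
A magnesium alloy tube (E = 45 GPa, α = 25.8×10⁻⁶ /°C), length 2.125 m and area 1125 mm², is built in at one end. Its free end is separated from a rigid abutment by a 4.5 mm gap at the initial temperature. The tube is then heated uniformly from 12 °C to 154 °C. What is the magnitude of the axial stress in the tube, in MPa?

Unrestrained expansion: δ_free = αΔT L = 25.8×10⁻⁶ × 142 × 2125 = 7.785 mm.
After closing the 4.5 mm clearance, 7.785 − 4.5 = 3.285 mm of expansion remains to be suppressed by the wall.
So σ = E(δ_free − g)/L = 45×10³ × 3.285/2125 = 69.57 MPa.

σ ≈ 69.6 MPa (compressive)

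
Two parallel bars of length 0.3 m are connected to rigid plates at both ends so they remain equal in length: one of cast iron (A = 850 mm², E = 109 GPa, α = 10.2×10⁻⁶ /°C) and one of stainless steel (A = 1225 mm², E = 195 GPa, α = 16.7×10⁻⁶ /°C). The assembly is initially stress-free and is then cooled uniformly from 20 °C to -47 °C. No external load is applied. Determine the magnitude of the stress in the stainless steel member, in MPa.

The stainless steel has the larger α, so on cooling it would change length more than the cast iron if both were free. The rigid plates force a common final length, so the stainless steel is put into tension and the cast iron into compression, with equal and opposite forces P (no external load).
Compatibility of the two members (thermal + elastic change equal): (α₁ − α₂)ΔT = P·[1/(A₁E₁) + 1/(A₂E₂)].
|α₁ − α₂|·ΔT = 6.5×10⁻⁶ × 67 = 0.0004355.
1/(A₁E₁) + 1/(A₂E₂) = 1/(850×109×10³) + 1/(1225×195×10³) = 1.498×10⁻⁸ N⁻¹.
So P = 0.0004355 / 1.498×10⁻⁸ = 29.07 kN.
σ_{stainless steel} = P/A₂ = 29070/1225 = 23.73 MPa, tensile.

σ ≈ 23.7 MPa (tensile)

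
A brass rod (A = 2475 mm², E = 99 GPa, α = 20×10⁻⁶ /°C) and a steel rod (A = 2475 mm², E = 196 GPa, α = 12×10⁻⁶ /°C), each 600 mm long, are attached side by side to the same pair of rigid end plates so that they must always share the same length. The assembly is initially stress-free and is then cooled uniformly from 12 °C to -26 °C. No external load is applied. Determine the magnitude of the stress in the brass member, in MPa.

Both members must finish at the same length. With the larger α, the brass tends to over-contract; the plates restrain it, putting the brass in tension and the steel in compression. With no external load the two internal forces are equal and opposite, magnitude P.
Equating the net (thermal + elastic) strains gives |α₁ − α₂|·ΔT = P·[1/(A₁E₁) + 1/(A₂E₂)].
|α₁ − α₂|·ΔT = 8×10⁻⁶ × 38 = 0.000304.
1/(A₁E₁) + 1/(A₂E₂) = 1/(2475×99×10³) + 1/(2475×196×10³) = 6.143×10⁻⁹ N⁻¹.
P = 0.000304 / 6.143×10⁻⁹ = 49490 N = 49.49 kN.
σ_{brass} = P/A₁ = 49490/2475 = 20 MPa, tensile.

σ ≈ 20 MPa (tensile)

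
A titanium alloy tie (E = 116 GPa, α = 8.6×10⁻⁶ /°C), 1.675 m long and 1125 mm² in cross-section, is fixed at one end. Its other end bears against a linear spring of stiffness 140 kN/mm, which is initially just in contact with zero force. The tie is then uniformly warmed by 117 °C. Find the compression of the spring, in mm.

δ ≈ 0.603 mm

The unrestrained thermal change is αΔT L = 8.6×10⁻⁶ × 117 × 1675 = 1.685 mm.
With a force P in the spring, the elastic change of the tie is PL/(AE) and that of the spring is P/k; compatibility requires their sum to equal δ_free.
P [ L/(AE) + 1/k ] = δ_free → P [ 1675/(1125×116×10³) + 1/(140×10³) ] = 1.685.
P = 1.685 / 1.998×10⁻⁵ = 84360 N.
Spring compression = P/k = 84360/(140×10³) = 0.6026 mm.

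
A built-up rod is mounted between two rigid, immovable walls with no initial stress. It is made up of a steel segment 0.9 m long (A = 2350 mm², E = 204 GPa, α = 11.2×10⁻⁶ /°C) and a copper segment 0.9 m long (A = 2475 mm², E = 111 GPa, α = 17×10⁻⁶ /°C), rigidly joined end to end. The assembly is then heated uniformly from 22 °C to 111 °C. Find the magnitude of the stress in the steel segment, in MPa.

Free thermal expansion of the whole bar: Σ αᵢΔT Lᵢ = 11.2×10⁻⁶×89×900 + 17×10⁻⁶×89×900 = 2.259 mm.
The walls prevent any net length change, so an axial force P (same in every segment) develops. Compatibility: P · Σ Lᵢ/(AᵢEᵢ) = δ_free.
The series flexibility is Σ Lᵢ/(AᵢEᵢ) = 900/(2350×204×10³) + 900/(2475×111×10³) = 5.153×10⁻⁶ mm/N.
Hence P = δ_free / Σ(L/AE) = 2.259/5.153×10⁻⁶ = 438.3 kN (compressive).
σ_{steel} = P / A = 438300 / 2350 = 186.5 MPa.

σ ≈ 187 MPa (compressive)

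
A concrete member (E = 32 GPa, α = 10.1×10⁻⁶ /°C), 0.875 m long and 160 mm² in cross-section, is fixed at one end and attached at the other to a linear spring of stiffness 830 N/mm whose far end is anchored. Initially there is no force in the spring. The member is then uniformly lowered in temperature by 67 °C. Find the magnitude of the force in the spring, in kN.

If the spring were absent the member would shorten by αΔT L = 10.1×10⁻⁶ × 67 × 875 = 0.5921 mm.
Let P be the tensile force in the spring. The member extends elastically by PL/(AE) and the spring stretches by P/k; together these equal δ_free.
P [ L/(AE) + 1/k ] = δ_free → P [ 875/(160×32×10³) + 1/(830) ] = 0.5921.
P = 0.5921 / 0.001376 = 430.4 N.

P ≈ 0.43 kN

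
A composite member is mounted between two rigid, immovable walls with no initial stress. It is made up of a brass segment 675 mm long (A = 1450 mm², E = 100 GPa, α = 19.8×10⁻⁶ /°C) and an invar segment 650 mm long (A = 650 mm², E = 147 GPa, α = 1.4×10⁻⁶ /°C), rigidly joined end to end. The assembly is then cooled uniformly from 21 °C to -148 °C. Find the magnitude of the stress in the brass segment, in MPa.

With the walls removed the bar would change length by δ_free = Σ αᵢΔT Lᵢ = 19.8×10⁻⁶×169×675 + 1.4×10⁻⁶×169×650 = 2.412 mm.
The rigid supports impose zero overall length change; the single axial force P common to all segments must satisfy P Σ Lᵢ/(AᵢEᵢ) = δ_free.
The series flexibility is Σ Lᵢ/(AᵢEᵢ) = 675/(1450×100×10³) + 650/(650×147×10³) = 1.146×10⁻⁵ mm/N.
Hence P = δ_free / Σ(L/AE) = 2.412/1.146×10⁻⁵ = 210.6 kN (tensile).
σ_{brass} = P / A = 210600 / 1450 = 145.2 MPa.

σ ≈ 145 MPa (tensile)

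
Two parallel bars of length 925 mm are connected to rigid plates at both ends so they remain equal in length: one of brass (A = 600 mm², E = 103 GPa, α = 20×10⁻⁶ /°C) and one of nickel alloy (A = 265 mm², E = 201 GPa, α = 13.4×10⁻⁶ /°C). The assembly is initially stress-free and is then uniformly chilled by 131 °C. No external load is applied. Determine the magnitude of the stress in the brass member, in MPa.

σ ≈ 41.2 MPa (tensile)

Both members must finish at the same length. With the larger α, the brass tends to over-contract; the plates restrain it, putting the brass in tension and the nickel alloy in compression. With no external load the two internal forces are equal and opposite, magnitude P.
Equating the net (thermal + elastic) strains gives |α₁ − α₂|·ΔT = P·[1/(A₁E₁) + 1/(A₂E₂)].
|α₁ − α₂|·ΔT = 6.6×10⁻⁶ × 131 = 0.0008646.
1/(A₁E₁) + 1/(A₂E₂) = 1/(600×103×10³) + 1/(265×201×10³) = 3.496×10⁻⁸ N⁻¹.
P = 0.0008646 / 3.496×10⁻⁸ = 24730 N = 24.73 kN.
σ_{brass} = P/A₁ = 24730/600 = 41.22 MPa, tensile.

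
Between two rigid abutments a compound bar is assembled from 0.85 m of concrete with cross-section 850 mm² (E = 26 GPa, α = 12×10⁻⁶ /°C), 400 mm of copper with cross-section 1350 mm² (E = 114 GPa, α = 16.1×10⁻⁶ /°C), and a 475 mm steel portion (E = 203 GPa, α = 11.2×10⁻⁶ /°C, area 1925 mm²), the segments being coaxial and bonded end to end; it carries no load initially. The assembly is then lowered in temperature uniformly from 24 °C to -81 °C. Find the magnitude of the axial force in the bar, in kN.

P ≈ 54.5 kN (tensile)

With the walls removed the bar would change length by δ_free = Σ αᵢΔT Lᵢ = 12×10⁻⁶×105×850 + 16.1×10⁻⁶×105×400 + 11.2×10⁻⁶×105×475 = 2.306 mm.
The walls prevent any net length change, so an axial force P (same in every segment) develops. Compatibility: P · Σ Lᵢ/(AᵢEᵢ) = δ_free.
Σ Lᵢ/(AᵢEᵢ) = 850/(850×26×10³) + 400/(1350×114×10³) + 475/(1925×203×10³) = 4.228×10⁻⁵ mm/N.
P = 2.306 / 4.228×10⁻⁵ = 54540 N = 54.54 kN, tensile.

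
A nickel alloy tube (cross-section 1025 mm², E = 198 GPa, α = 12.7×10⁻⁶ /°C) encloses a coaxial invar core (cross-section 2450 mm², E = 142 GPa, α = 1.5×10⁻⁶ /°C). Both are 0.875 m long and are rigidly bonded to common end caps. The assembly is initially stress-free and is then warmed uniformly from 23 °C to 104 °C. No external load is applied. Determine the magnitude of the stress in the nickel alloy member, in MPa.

The nickel alloy has the larger α, so on heating it would change length more than the invar if both were free. The rigid plates force a common final length, so the nickel alloy is put into compression and the invar into tension, with equal and opposite forces P (no external load).
Setting the final lengths equal and cancelling L: (α₁ − α₂)ΔT = P/(A₁E₁) + P/(A₂E₂).
|α₁ − α₂|·ΔT = 11.2×10⁻⁶ × 81 = 0.0009072.
1/(A₁E₁) + 1/(A₂E₂) = 1/(1025×198×10³) + 1/(2450×142×10³) = 7.802×10⁻⁹ N⁻¹.
So P = 0.0009072 / 7.802×10⁻⁹ = 116.3 kN.
σ_{nickel alloy} = P/A₁ = 116300/1025 = 113.4 MPa, compressive.

σ ≈ 113 MPa (compressive)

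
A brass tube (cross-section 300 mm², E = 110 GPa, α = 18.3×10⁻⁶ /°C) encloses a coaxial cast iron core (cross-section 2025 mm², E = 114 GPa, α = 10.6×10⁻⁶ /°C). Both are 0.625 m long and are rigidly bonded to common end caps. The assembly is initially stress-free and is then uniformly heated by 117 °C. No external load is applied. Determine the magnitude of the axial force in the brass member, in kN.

Both members must finish at the same length. With the larger α, the brass tends to over-expand; the plates restrain it, putting the brass in compression and the cast iron in tension. With no external load the two internal forces are equal and opposite, magnitude P.
Setting the final lengths equal and cancelling L: (α₁ − α₂)ΔT = P/(A₁E₁) + P/(A₂E₂).
|α₁ − α₂|·ΔT = 7.7×10⁻⁶ × 117 = 0.0009009.
1/(A₁E₁) + 1/(A₂E₂) = 1/(300×110×10³) + 1/(2025×114×10³) = 3.463×10⁻⁸ N⁻¹.
P = 0.0009009 / 3.463×10⁻⁸ = 26010 N = 26.01 kN.

P ≈ 26 kN (compressive in the brass)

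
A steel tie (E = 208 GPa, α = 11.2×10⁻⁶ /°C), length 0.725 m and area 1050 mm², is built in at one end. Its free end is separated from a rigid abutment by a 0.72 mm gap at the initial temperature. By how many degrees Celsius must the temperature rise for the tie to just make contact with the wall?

ΔT ≈ 88.7 °C

Contact occurs when the free expansion equals the gap: αΔT L = 0.72 mm.
ΔT = 0.72 / (11.2×10⁻⁶ × 725) = 88.67 °C.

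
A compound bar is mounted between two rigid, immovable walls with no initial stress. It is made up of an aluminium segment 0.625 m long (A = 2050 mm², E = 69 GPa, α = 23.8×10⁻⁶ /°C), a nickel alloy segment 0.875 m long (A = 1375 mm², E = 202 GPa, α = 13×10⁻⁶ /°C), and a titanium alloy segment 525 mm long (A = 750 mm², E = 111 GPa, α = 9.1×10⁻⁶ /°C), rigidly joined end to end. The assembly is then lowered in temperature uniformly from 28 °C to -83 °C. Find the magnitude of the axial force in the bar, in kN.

P ≈ 248 kN (tensile)

With the walls removed the bar would change length by δ_free = Σ αᵢΔT Lᵢ = 23.8×10⁻⁶×111×625 + 13×10⁻⁶×111×875 + 9.1×10⁻⁶×111×525 = 3.444 mm.
Since the ends are fixed, an axial force P builds up, equal in every segment, with P · Σ Lᵢ/(AᵢEᵢ) = δ_free.
The series flexibility is Σ Lᵢ/(AᵢEᵢ) = 625/(2050×69×10³) + 875/(1375×202×10³) + 525/(750×111×10³) = 1.388×10⁻⁵ mm/N.
So P = 3.444 / 1.388×10⁻⁵ = 248.2 kN, tensile.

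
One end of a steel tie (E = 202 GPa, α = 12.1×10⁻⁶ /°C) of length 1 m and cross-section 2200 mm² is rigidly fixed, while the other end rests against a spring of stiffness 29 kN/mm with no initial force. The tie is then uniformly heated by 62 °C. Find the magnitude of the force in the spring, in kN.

P ≈ 20.4 kN

If the spring were absent the tie would lengthen by αΔT L = 12.1×10⁻⁶ × 62 × 1000 = 0.7502 mm.
Let P be the compressive force at the spring. The tie shortens elastically by PL/(AE) and the spring compresses by P/k; together these equal δ_free.
So P = δ_free / [L/(AE) + 1/k] = 0.7502 / [ 1000/(2200×202×10³) + 1/(29×10³) ].
P = 0.7502 / 3.673×10⁻⁵ = 20420 N.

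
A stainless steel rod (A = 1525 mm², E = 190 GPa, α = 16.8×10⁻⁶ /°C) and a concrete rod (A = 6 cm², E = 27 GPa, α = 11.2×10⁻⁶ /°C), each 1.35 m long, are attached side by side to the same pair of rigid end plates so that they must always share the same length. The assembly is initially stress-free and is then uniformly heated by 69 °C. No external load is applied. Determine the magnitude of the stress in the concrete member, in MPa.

σ ≈ 9.88 MPa (tensile)

Both members must finish at the same length. With the larger α, the stainless steel tends to over-expand; the plates restrain it, putting the stainless steel in compression and the concrete in tension. With no external load the two internal forces are equal and opposite, magnitude P.
Compatibility of the two members (thermal + elastic change equal): (α₁ − α₂)ΔT = P·[1/(A₁E₁) + 1/(A₂E₂)].
|α₁ − α₂|·ΔT = 5.6×10⁻⁶ × 69 = 0.0003864.
1/(A₁E₁) + 1/(A₂E₂) = 1/(1525×190×10³) + 1/(600×27×10³) = 6.518×10⁻⁸ N⁻¹.
P = 0.0003864 / 6.518×10⁻⁸ = 5928 N = 5.928 kN.
σ_{concrete} = P/A₂ = 5928/600 = 9.88 MPa, tensile.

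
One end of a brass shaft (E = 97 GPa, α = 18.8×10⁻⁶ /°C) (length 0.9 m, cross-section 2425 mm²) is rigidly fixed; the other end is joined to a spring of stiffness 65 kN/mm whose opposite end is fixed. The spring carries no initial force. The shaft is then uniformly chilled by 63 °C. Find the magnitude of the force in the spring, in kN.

P ≈ 55.5 kN

The unrestrained thermal change is αΔT L = 18.8×10⁻⁶ × 63 × 900 = 1.066 mm.
With a force P in the spring, the elastic change of the shaft is PL/(AE) and that of the spring is P/k; compatibility requires their sum to equal δ_free.
So P = δ_free / [L/(AE) + 1/k] = 1.066 / [ 900/(2425×97×10³) + 1/(65×10³) ].
P = 1.066 / 1.921×10⁻⁵ = 55490 N.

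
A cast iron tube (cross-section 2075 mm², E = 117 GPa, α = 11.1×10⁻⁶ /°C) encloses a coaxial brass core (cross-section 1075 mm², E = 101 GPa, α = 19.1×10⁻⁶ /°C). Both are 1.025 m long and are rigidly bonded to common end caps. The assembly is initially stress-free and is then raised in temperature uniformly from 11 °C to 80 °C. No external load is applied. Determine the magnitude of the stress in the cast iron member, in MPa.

Equilibrium of a rigid end plate with no external load gives equal and opposite internal forces ±P in the two members. Since α_{brass} > α_{cast iron}, heating drives the brass into compression and the cast iron into tension.
Setting the final lengths equal and cancelling L: (α₁ − α₂)ΔT = P/(A₁E₁) + P/(A₂E₂).
|α₁ − α₂|·ΔT = 8×10⁻⁶ × 69 = 0.000552.
1/(A₁E₁) + 1/(A₂E₂) = 1/(2075×117×10³) + 1/(1075×101×10³) = 1.333×10⁻⁸ N⁻¹.
P = 0.000552 / 1.333×10⁻⁸ = 41410 N = 41.41 kN.
σ_{cast iron} = P/A₁ = 41410/2075 = 19.96 MPa, tensile.

σ ≈ 20 MPa (tensile)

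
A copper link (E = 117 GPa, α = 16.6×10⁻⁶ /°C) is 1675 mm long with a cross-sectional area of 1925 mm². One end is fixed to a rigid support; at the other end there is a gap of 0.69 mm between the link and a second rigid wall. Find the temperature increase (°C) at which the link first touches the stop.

ΔT ≈ 24.8 °C

Contact occurs when the free expansion equals the gap: αΔT L = 0.69 mm.
ΔT = 0.69 / (16.6×10⁻⁶ × 1675) = 24.82 °C.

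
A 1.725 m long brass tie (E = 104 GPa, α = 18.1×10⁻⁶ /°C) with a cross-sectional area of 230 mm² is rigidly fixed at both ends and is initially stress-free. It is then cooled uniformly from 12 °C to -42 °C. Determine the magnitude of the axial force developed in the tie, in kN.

P ≈ 23.4 kN (tensile)

The ends cannot move, so σ = EαΔT = 104×10³ × 18.1×10⁻⁶ × 54 = 101.6 MPa.
Axial force P = σA = 101.6 × 230 = 23380 N = 23.38 kN, tensile.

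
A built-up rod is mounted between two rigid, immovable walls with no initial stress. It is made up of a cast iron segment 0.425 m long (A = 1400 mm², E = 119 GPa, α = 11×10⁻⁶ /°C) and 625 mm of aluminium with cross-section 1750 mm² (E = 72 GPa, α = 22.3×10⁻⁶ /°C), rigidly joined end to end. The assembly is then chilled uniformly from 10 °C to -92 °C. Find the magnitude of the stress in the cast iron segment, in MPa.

With the walls removed the bar would change length by δ_free = Σ αᵢΔT Lᵢ = 11×10⁻⁶×102×425 + 22.3×10⁻⁶×102×625 = 1.898 mm.
The rigid supports impose zero overall length change; the single axial force P common to all segments must satisfy P Σ Lᵢ/(AᵢEᵢ) = δ_free.
Σ Lᵢ/(AᵢEᵢ) = 425/(1400×119×10³) + 625/(1750×72×10³) = 7.511×10⁻⁶ mm/N.
So P = 1.898 / 7.511×10⁻⁶ = 252.7 kN, tensile.
σ_{cast iron} = P / A = 252700 / 1400 = 180.5 MPa.

σ ≈ 181 MPa (tensile)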